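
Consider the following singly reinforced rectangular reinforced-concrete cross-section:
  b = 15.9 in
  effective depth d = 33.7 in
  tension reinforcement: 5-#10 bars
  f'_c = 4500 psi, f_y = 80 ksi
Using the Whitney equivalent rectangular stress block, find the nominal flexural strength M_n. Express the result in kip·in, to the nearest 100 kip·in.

M_n ≈ 15000 kip·in

A_s = 5 × 1.27 = 6.35 in².
T = A_s f_y = 6.35 × 80 = 508 kips.
a = T/(0.85 f'_c b) = 508/(0.85 × 4.5 × 15.9) = 8.353 in.
M_n = T(d − a/2) = 508 × (33.7 − 4.1765) = 14997.9 kip·in.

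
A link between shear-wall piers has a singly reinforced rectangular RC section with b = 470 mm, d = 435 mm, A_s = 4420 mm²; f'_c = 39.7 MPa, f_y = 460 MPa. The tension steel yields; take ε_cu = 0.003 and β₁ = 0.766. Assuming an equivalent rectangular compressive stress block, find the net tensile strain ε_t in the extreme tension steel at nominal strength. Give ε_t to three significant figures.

ε_t ≈ 0.00480

a = A_s f_y/(0.85 f'_c b) = 128.20 mm.
β₁ = 0.766, so c = a/β₁ = 128.20/0.766 = 167.36 mm.
From the linear strain diagram with ε_cu = 0.003: ε_t = 0.003 (d − c)/c = 0.003 × (435 − 167.36)/167.36 = 0.00480.
ε_t is between 0.004 and 0.005 — transition zone.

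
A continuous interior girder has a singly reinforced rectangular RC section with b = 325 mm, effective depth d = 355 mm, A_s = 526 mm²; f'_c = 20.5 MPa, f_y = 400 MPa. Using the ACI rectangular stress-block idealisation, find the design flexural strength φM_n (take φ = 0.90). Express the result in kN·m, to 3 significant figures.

T = A_s f_y = 526 × 400 = 210400 N = 210.4 kN.
From C = T: a = T/(0.85 f'_c b) = 210400/(0.85 × 20.5 × 325) = 37.15 mm.
M_n = T(d − a/2) = 210.4 kN × (355 − 18.575) mm = 70.78 kN·m.
φM_n = 0.90 × 70.78 = 63.70 kN·m.

φM_n ≈ 63.7 kN·m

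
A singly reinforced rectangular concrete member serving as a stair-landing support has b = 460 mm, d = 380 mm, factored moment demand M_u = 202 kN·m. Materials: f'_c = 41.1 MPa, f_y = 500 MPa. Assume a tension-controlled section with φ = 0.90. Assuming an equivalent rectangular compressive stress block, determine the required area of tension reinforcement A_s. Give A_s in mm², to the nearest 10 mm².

M_n = M_u/φ = 202/0.90 = 224.444 kN·m.
With M_n = 0.85 f'_c a b (d − a/2), solve the quadratic for a:
a = d − √(d² − 2M_n/(0.85 f'_c b)) = 380 − √(380² − 2 × 224.444×10⁶/(0.85 × 41.1 × 460)) = 38.73 mm.
A_s = 0.85 f'_c a b / f_y = 0.85 × 41.1 × 38.73 × 460 / 500 = 1244.8 mm².

A_s ≈ 1240 mm²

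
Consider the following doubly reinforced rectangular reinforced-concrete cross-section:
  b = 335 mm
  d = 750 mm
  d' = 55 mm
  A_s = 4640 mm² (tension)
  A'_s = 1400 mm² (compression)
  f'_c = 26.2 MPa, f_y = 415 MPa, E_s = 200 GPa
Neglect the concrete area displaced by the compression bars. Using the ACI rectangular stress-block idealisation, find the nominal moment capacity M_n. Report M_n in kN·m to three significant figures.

M_n ≈ 1290 kN·m

Assume both tension and compression steel yield.
Net tension couple steel: A_s − A'_s = 3240 mm².
a = (A_s − A'_s) f_y / (0.85 f'_c b) = 1344600/(0.85 × 26.2 × 335) = 180.23 mm.
c = a/β₁ = 180.23/0.85 = 212.04 mm; ε'_s = 0.003(c − d')/c = 0.0022 ≥ f_y/E_s = 0.0021, so compression steel does yield.
M_n = (A_s − A'_s) f_y (d − a/2) + A'_s f_y (d − d') = [1344600 × (750 − 90.115) + 581000 × (750 − 55)] × 10⁻⁶ = 887.28 + 403.80 = 1291.08 kN·m.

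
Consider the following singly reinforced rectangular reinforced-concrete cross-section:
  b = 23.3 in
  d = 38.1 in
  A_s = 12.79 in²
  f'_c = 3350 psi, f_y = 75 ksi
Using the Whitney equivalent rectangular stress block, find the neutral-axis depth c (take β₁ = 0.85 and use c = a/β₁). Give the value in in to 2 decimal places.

T = A_s f_y = 12.79 × 75 = 959.25 kips.
a = T/(0.85 f'_c b) = 959.25/(0.85 × 3.35 × 23.3) = 14.4581 in.
With β₁ = 0.85, c = a/β₁ = 14.4581/0.85 = 17.01 in.

c ≈ 17.01 in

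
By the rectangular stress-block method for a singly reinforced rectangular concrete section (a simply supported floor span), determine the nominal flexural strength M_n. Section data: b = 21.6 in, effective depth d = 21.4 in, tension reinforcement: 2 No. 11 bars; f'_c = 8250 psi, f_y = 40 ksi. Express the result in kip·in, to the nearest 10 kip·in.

A_s = 2 × 1.56 = 3.12 in².
T = A_s f_y = 3.12 × 40 = 124.8 kips.
a = T/(0.85 f'_c b) = 124.8/(0.85 × 8.25 × 21.6) = 0.824 in.
M_n = T(d − a/2) = 124.8 × (21.4 − 0.412) = 2619.3 kip·in.

M_n ≈ 2620 kip·in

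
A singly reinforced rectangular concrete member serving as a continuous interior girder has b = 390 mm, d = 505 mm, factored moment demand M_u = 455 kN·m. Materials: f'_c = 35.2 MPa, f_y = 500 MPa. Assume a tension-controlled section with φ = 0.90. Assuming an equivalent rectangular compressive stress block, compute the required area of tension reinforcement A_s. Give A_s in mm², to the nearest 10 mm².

A_s ≈ 2210 mm²

M_n = M_u/φ = 455/0.90 = 505.556 kN·m.
With M_n = 0.85 f'_c a b (d − a/2), solve the quadratic for a:
a = d − √(d² − 2M_n/(0.85 f'_c b)) = 505 − √(505² − 2 × 505.556×10⁶/(0.85 × 35.2 × 390)) = 94.67 mm.
A_s = 0.85 f'_c a b / f_y = 0.85 × 35.2 × 94.67 × 390 / 500 = 2209.4 mm².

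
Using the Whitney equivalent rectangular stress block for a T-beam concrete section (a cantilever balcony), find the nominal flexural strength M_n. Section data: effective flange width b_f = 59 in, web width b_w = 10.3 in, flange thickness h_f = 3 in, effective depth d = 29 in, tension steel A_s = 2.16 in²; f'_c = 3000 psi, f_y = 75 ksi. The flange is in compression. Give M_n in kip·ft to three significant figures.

M_n ≈ 384 kip·ft

Tension: T = A_s f_y = 2.16 × 75 = 162 kips.
Try a within the flange: a = T/(0.85 f'_c b_f) = 162/(0.85 × 3 × 59) = 1.077 in.
Since a = 1.077 ≤ h_f = 3 in, the stress block lies entirely in the flange; analyse as a rectangular beam of width b_f.
M_n = T(d − a/2) = 162 × (29 − 0.5385) = 4610.8 kip·in.
M_n = 4610.8/12 = 384.23 kip·ft.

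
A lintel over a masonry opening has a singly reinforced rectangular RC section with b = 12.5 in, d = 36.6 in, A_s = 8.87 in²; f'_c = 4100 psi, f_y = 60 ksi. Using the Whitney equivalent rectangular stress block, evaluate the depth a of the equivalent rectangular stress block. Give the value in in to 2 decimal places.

a ≈ 12.22 in

T = A_s f_y = 8.87 × 60 = 532.2 kips.
a = T/(0.85 f'_c b) = 532.2/(0.85 × 4.1 × 12.5) = 12.22 in.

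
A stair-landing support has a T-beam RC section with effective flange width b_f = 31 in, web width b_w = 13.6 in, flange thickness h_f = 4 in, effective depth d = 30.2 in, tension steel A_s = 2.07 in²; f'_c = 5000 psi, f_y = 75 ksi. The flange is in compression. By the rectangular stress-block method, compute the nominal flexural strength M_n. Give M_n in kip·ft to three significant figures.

M_n ≈ 383 kip·ft

Tension: T = A_s f_y = 2.07 × 75 = 155.25 kips.
Try a within the flange: a = T/(0.85 f'_c b_f) = 155.25/(0.85 × 5 × 31) = 1.178 in.
Since a = 1.178 ≤ h_f = 4 in, the stress block lies entirely in the flange; analyse as a rectangular beam of width b_f.
M_n = T(d − a/2) = 155.25 × (30.2 − 0.589) = 4597.1 kip·in.
M_n = 4597.1/12 = 383.09 kip·ft.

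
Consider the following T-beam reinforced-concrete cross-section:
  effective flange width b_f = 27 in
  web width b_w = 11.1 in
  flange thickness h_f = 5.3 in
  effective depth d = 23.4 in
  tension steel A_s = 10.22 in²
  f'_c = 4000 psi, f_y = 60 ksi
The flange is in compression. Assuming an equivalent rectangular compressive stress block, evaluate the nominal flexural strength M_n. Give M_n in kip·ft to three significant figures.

Tension: T = A_s f_y = 10.22 × 60 = 613.2 kips.
Try a within the flange: a = T/(0.85 f'_c b_f) = 613.2/(0.85 × 4 × 27) = 6.680 in.
a = 6.680 > h_f = 5.3 in: the block extends into the web. Split into flange-overhang and web parts.
C_f = 0.85 f'_c (b_f − b_w) h_f = 0.85 × 4 × (27 − 11.1) × 5.3 = 286.5 kips.
Remaining web compression depth: a_w = (T − C_f)/(0.85 f'_c b_w) = (613.2 − 286.5)/(0.85 × 4 × 11.1) = 8.657 in.
M_n = C_f(d − h_f/2) + (T − C_f)(d − a_w/2) = 286.5 × (23.4 − 2.65) + 326.7 × (23.4 − 4.3285) = 5944.9 + 6230.7 = 12175.6 kip·in.
M_n = 12175.6/12 = 1014.63 kip·ft.

M_n ≈ 1010 kip·ft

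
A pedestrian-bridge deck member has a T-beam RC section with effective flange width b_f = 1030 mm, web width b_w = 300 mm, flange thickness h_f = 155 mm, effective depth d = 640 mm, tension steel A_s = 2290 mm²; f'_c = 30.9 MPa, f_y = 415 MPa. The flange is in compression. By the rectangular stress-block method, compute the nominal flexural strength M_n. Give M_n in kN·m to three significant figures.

M_n ≈ 592 kN·m

Tension: T = A_s f_y = 2290 × 415 = 950350 N.
Try a within the flange: a = T/(0.85 f'_c b_f) = 950350/(0.85 × 30.9 × 1030) = 35.13 mm.
Since a = 35.13 ≤ h_f = 155 mm, the stress block lies entirely in the flange; analyse as a rectangular beam of width b_f.
M_n = T(d − a/2) = 950350 × (640 − 17.565) = 591.53 × 10⁶ N·mm.
M_n = 591.53 kN·m.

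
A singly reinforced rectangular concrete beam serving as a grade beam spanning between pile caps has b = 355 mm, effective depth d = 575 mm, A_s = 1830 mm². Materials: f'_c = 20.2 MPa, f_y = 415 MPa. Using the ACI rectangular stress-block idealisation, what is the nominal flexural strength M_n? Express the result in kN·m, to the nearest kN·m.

T = A_s f_y = 1830 × 415 = 759450 N = 759.45 kN.
From C = T: a = T/(0.85 f'_c b) = 759450/(0.85 × 20.2 × 355) = 124.59 mm.
M_n = T(d − a/2) = 759.45 kN × (575 − 62.295) mm = 389.37 kN·m.

M_n ≈ 389 kN·m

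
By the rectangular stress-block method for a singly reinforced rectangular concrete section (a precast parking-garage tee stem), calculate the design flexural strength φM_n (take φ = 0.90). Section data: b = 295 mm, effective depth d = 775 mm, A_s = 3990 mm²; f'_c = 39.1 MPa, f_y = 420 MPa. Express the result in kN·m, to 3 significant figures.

T = A_s f_y = 3990 × 420 = 1675800 N = 1675.8 kN.
From C = T: a = T/(0.85 f'_c b) = 1675800/(0.85 × 39.1 × 295) = 170.92 mm.
M_n = T(d − a/2) = 1675.8 kN × (775 − 85.46) mm = 1155.53 kN·m.
φM_n = 0.90 × 1155.53 = 1039.98 kN·m.

φM_n ≈ 1040 kN·m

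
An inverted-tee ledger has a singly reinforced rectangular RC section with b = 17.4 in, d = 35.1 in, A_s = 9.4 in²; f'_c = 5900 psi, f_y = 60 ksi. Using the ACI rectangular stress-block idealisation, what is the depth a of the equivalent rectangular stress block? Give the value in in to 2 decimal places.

a ≈ 6.46 in

T = A_s f_y = 9.4 × 60 = 564 kips.
a = T/(0.85 f'_c b) = 564/(0.85 × 5.9 × 17.4) = 6.46 in.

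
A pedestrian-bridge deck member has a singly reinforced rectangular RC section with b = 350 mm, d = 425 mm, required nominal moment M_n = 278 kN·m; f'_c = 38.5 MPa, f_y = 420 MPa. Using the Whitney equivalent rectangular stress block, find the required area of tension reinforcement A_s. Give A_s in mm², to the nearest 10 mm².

A_s ≈ 1680 mm²

With M_n = 0.85 f'_c a b (d − a/2), solve the quadratic for a:
a = d − √(d² − 2M_n/(0.85 f'_c b)) = 425 − √(425² − 2 × 278×10⁶/(0.85 × 38.5 × 350)) = 61.57 mm.
A_s = 0.85 f'_c a b / f_y = 0.85 × 38.5 × 61.57 × 350 / 420 = 1679.1 mm².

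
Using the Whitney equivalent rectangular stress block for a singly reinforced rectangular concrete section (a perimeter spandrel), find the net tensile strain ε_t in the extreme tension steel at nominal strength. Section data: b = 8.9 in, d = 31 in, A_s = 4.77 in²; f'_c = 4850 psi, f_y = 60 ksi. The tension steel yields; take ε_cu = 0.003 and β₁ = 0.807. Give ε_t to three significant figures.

a = A_s f_y/(0.85 f'_c b) = 7.800 in.
β₁ = 0.807, so c = a/β₁ = 7.800/0.807 = 9.665 in.
From the linear strain diagram with ε_cu = 0.003: ε_t = 0.003 (d − c)/c = 0.003 × (31 − 9.665)/9.665 = 0.00662.
Since ε_t ≥ 0.005, the section is tension-controlled.

ε_t ≈ 0.00662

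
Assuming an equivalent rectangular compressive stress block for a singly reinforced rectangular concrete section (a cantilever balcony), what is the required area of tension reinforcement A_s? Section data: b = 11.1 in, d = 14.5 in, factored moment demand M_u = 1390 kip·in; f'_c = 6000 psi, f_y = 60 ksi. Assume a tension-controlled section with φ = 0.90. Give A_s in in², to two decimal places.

M_n = M_u/φ = 1390/0.90 = 1544.44 kip·in.
From M_n = 0.85 f'_c a b (d − a/2):
a = d − √(d² − 2M_n/(0.85 f'_c b)) = 14.5 − √(14.5² − 2 × 1544.44/(0.85 × 6 × 11.1)) = 2.023 in.
A_s = 0.85 f'_c a b / f_y = 0.85 × 6 × 2.023 × 11.1 / 60 = 1.909 in².

A_s ≈ 1.91 in²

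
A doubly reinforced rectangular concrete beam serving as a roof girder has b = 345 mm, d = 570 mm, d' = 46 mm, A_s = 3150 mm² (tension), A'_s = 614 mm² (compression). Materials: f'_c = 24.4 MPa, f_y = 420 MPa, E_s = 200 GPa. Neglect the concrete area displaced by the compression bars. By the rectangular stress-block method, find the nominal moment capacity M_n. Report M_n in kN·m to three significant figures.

M_n ≈ 663 kN·m

Assume both tension and compression steel yield.
Net tension couple steel: A_s − A'_s = 2536 mm².
a = (A_s − A'_s) f_y / (0.85 f'_c b) = 1065120/(0.85 × 24.4 × 345) = 148.86 mm.
c = a/β₁ = 148.86/0.85 = 175.13 mm; ε'_s = 0.003(c − d')/c = 0.0022 ≥ f_y/E_s = 0.0021, so compression steel does yield.
M_n = (A_s − A'_s) f_y (d − a/2) + A'_s f_y (d − d') = [1065120 × (570 − 74.43) + 257880 × (570 − 46)] × 10⁻⁶ = 527.84 + 135.13 = 662.97 kN·m.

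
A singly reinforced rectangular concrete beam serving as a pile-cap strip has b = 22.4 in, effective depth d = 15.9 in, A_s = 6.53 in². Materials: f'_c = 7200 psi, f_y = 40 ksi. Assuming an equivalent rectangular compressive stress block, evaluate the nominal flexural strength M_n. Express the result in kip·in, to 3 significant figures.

M_n ≈ 3900 kip·in

T = A_s f_y = 6.53 × 40 = 261.2 kips.
a = T/(0.85 f'_c b) = 261.2/(0.85 × 7.2 × 22.4) = 1.905 in.
M_n = T(d − a/2) = 261.2 × (15.9 − 0.9525) = 3904.3 kip·in.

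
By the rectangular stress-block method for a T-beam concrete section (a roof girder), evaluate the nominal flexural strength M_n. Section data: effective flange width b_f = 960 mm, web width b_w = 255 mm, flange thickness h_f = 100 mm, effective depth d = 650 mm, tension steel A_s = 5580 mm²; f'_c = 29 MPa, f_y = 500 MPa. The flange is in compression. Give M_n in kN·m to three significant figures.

M_n ≈ 1640 kN·m

Tension: T = A_s f_y = 5580 × 500 = 2790000 N.
Try a within the flange: a = T/(0.85 f'_c b_f) = 2790000/(0.85 × 29 × 960) = 117.90 mm.
a = 117.90 > h_f = 100 mm: the block extends into the web. Split into flange-overhang and web parts.
C_f = 0.85 f'_c (b_f − b_w) h_f = 0.85 × 29 × (960 − 255) × 100 = 1737825 N.
Remaining web compression depth: a_w = (T − C_f)/(0.85 f'_c b_w) = (2790000 − 1737825)/(0.85 × 29 × 255) = 167.39 mm.
M_n = C_f(d − h_f/2) + (T − C_f)(d − a_w/2) = 1737825 × (650 − 50) + 1052175 × (650 − 83.695) = 1042.70 + 595.85 = 1638.55 × 10⁶ N·mm.
M_n = 1638.55 kN·m.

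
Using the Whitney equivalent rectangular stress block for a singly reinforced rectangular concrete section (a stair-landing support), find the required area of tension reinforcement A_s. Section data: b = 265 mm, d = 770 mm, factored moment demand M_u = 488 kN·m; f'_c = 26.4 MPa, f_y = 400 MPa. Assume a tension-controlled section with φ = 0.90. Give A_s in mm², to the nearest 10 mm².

A_s ≈ 1920 mm²

M_n = M_u/φ = 488/0.90 = 542.222 kN·m.
With M_n = 0.85 f'_c a b (d − a/2), solve the quadratic for a:
a = d − √(d² − 2M_n/(0.85 f'_c b)) = 770 − √(770² − 2 × 542.222×10⁶/(0.85 × 26.4 × 265)) = 129.27 mm.
A_s = 0.85 f'_c a b / f_y = 0.85 × 26.4 × 129.27 × 265 / 400 = 1921.8 mm².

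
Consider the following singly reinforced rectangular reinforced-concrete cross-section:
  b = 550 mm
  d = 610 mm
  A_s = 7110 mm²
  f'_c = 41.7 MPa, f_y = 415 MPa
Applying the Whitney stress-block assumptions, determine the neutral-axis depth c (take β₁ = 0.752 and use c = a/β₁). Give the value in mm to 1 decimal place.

c ≈ 201.3 mm

T = A_s f_y = 7110 × 415 = 2950650 N = 2950.65 kN.
Setting C = 0.85 f'_c a b equal to T: a = 2950650/(0.85 × 41.7 × 550) = 151.356 mm.
With β₁ = 0.752, c = a/β₁ = 151.356/0.752 = 201.3 mm.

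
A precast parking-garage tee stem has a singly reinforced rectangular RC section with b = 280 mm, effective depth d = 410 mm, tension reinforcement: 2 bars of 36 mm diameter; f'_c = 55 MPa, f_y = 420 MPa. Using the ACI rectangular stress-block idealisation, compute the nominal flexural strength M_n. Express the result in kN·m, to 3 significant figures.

A_s = 2 × 1018 = 2036 mm².
T = A_s f_y = 2036 × 420 = 855120 N = 855.12 kN.
From C = T: a = T/(0.85 f'_c b) = 855120/(0.85 × 55 × 280) = 65.33 mm.
M_n = T(d − a/2) = 855.12 kN × (410 − 32.665) mm = 322.67 kN·m.

M_n ≈ 323 kN·m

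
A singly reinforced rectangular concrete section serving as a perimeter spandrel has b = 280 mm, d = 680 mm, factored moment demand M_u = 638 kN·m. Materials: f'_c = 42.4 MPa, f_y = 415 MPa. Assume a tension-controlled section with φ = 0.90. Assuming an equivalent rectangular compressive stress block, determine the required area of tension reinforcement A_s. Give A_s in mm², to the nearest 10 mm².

A_s ≈ 2740 mm²

M_n = M_u/φ = 638/0.90 = 708.889 kN·m.
With M_n = 0.85 f'_c a b (d − a/2), solve the quadratic for a:
a = d − √(d² − 2M_n/(0.85 f'_c b)) = 680 − √(680² − 2 × 708.889×10⁶/(0.85 × 42.4 × 280)) = 112.63 mm.
A_s = 0.85 f'_c a b / f_y = 0.85 × 42.4 × 112.63 × 280 / 415 = 2738.7 mm².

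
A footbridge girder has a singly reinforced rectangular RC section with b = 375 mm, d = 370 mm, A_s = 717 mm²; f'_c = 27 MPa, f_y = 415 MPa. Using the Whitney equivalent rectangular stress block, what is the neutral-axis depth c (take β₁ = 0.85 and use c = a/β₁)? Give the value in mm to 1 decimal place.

c ≈ 40.7 mm

T = A_s f_y = 717 × 415 = 297555 N = 297.555 kN.
Setting C = 0.85 f'_c a b equal to T: a = 297555/(0.85 × 27 × 375) = 34.574 mm.
With β₁ = 0.85, c = a/β₁ = 34.574/0.85 = 40.7 mm.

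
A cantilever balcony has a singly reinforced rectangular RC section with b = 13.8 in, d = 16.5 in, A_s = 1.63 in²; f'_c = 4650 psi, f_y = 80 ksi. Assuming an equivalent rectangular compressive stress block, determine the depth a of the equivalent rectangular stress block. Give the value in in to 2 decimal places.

T = A_s f_y = 1.63 × 80 = 130.4 kips.
a = T/(0.85 f'_c b) = 130.4/(0.85 × 4.65 × 13.8) = 2.39 in.

a ≈ 2.39 in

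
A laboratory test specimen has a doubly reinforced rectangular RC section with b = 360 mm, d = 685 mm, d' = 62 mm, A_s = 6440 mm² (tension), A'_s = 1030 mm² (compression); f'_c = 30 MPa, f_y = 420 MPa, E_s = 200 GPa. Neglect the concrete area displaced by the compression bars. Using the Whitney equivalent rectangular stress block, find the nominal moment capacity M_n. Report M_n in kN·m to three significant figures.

M_n ≈ 1540 kN·m

Assume both tension and compression steel yield.
Net tension couple steel: A_s − A'_s = 5410 mm².
a = (A_s − A'_s) f_y / (0.85 f'_c b) = 2272200/(0.85 × 30 × 360) = 247.52 mm.
c = a/β₁ = 247.52/0.836 = 296.08 mm; ε'_s = 0.003(c − d')/c = 0.0024 ≥ f_y/E_s = 0.0021, so compression steel does yield.
M_n = (A_s − A'_s) f_y (d − a/2) + A'_s f_y (d − d') = [2272200 × (685 − 123.76) + 432600 × (685 − 62)] × 10⁻⁶ = 1275.25 + 269.51 = 1544.76 kN·m.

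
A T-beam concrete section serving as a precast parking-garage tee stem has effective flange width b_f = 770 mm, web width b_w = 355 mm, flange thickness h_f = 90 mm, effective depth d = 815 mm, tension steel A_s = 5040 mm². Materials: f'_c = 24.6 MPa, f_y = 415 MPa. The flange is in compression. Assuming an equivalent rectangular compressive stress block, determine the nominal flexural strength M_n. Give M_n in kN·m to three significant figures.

M_n ≈ 1550 kN·m

Tension: T = A_s f_y = 5040 × 415 = 2091600 N.
Try a within the flange: a = T/(0.85 f'_c b_f) = 2091600/(0.85 × 24.6 × 770) = 129.91 mm.
a = 129.91 > h_f = 90 mm: the block extends into the web. Split into flange-overhang and web parts.
C_f = 0.85 f'_c (b_f − b_w) h_f = 0.85 × 24.6 × (770 − 355) × 90 = 780989 N.
Remaining web compression depth: a_w = (T − C_f)/(0.85 f'_c b_w) = (2091600 − 780989)/(0.85 × 24.6 × 355) = 176.56 mm.
M_n = C_f(d − h_f/2) + (T − C_f)(d − a_w/2) = 780989 × (815 − 45) + 1310611 × (815 − 88.28) = 601.36 + 952.45 = 1553.81 × 10⁶ N·mm.
M_n = 1553.81 kN·m.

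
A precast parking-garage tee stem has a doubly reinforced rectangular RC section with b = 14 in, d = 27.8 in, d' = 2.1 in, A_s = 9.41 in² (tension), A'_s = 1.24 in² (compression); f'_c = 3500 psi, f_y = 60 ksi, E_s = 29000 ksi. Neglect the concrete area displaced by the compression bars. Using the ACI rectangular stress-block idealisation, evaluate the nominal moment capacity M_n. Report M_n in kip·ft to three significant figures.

Assume both steels yield.
a = (A_s − A'_s) f_y/(0.85 f'_c b) = (9.41 − 1.24) × 60/(0.85 × 3.5 × 14) = 11.770 in.
c = a/β₁ = 11.770/0.85 = 13.847 in; ε'_s = 0.003(c − d')/c = 0.0025 ≥ ε_y = 0.0021, so the compression steel yields.
M_n = (A_s − A'_s) f_y (d − a/2) + A'_s f_y (d − d') = 490.2 × (27.8 − 5.885) + 74.4 × (27.8 − 2.1) = 10742.7 + 1912.1 = 12654.8 kip·in = 12654.8/12 = 1054.57 kip·ft.

M_n ≈ 1050 kip·ft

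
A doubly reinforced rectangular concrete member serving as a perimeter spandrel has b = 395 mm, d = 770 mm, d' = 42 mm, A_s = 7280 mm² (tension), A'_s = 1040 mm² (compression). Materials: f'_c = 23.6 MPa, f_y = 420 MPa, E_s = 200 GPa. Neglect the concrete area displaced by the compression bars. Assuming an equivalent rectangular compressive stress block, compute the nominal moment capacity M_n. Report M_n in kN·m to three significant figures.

M_n ≈ 1900 kN·m

Assume both tension and compression steel yield.
Net tension couple steel: A_s − A'_s = 6240 mm².
a = (A_s − A'_s) f_y / (0.85 f'_c b) = 2620800/(0.85 × 23.6 × 395) = 330.75 mm.
c = a/β₁ = 330.75/0.85 = 389.12 mm; ε'_s = 0.003(c − d')/c = 0.0027 ≥ f_y/E_s = 0.0021, so compression steel does yield.
M_n = (A_s − A'_s) f_y (d − a/2) + A'_s f_y (d − d') = [2620800 × (770 − 165.375) + 436800 × (770 − 42)] × 10⁻⁶ = 1584.60 + 317.99 = 1902.59 kN·m.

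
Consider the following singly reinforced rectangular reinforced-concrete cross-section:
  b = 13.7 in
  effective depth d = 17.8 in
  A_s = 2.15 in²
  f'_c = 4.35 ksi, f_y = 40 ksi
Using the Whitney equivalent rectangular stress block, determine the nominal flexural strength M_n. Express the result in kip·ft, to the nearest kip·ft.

M_n ≈ 121 kip·ft

T = A_s f_y = 2.15 × 40 = 86 kips.
a = T/(0.85 f'_c b) = 86/(0.85 × 4.35 × 13.7) = 1.698 in.
M_n = T(d − a/2) = 86 × (17.8 − 0.849) = 1457.8 kip·in = 1457.8/12 = 121.48 kip·ft.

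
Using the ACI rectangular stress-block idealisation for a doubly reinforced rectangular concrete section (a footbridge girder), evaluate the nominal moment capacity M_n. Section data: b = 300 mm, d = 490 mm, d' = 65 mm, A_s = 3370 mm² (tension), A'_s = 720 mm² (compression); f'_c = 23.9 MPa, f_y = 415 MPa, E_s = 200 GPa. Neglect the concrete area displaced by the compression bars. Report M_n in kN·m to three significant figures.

Assume both tension and compression steel yield.
Net tension couple steel: A_s − A'_s = 2650 mm².
a = (A_s − A'_s) f_y / (0.85 f'_c b) = 1099750/(0.85 × 23.9 × 300) = 180.45 mm.
c = a/β₁ = 180.45/0.85 = 212.29 mm; ε'_s = 0.003(c − d')/c = 0.0021 ≥ f_y/E_s = 0.0021, so compression steel does yield.
M_n = (A_s − A'_s) f_y (d − a/2) + A'_s f_y (d − d') = [1099750 × (490 − 90.225) + 298800 × (490 − 65)] × 10⁻⁶ = 439.65 + 126.99 = 566.64 kN·m.

M_n ≈ 567 kN·m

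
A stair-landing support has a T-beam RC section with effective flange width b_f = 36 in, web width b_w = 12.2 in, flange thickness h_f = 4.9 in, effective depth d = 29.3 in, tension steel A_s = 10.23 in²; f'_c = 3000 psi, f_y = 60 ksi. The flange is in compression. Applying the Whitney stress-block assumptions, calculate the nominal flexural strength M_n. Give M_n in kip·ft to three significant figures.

M_n ≈ 1300 kip·ft

Tension: T = A_s f_y = 10.23 × 60 = 613.8 kips.
Try a within the flange: a = T/(0.85 f'_c b_f) = 613.8/(0.85 × 3 × 36) = 6.686 in.
a = 6.686 > h_f = 4.9 in: the block extends into the web. Split into flange-overhang and web parts.
C_f = 0.85 f'_c (b_f − b_w) h_f = 0.85 × 3 × (36 − 12.2) × 4.9 = 297.4 kips.
Remaining web compression depth: a_w = (T − C_f)/(0.85 f'_c b_w) = (613.8 − 297.4)/(0.85 × 3 × 12.2) = 10.170 in.
M_n = C_f(d − h_f/2) + (T − C_f)(d − a_w/2) = 297.4 × (29.3 − 2.45) + 316.4 × (29.3 − 5.085) = 7985.2 + 7661.6 = 15646.8 kip·in.
M_n = 15646.8/12 = 1303.90 kip·ft.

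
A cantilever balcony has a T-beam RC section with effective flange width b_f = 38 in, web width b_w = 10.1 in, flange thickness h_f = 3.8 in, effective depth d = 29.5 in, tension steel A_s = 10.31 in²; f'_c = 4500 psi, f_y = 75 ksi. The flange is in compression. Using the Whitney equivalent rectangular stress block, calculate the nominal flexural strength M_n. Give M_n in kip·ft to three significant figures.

M_n ≈ 1690 kip·ft

Tension: T = A_s f_y = 10.31 × 75 = 773.25 kips.
Try a within the flange: a = T/(0.85 f'_c b_f) = 773.25/(0.85 × 4.5 × 38) = 5.320 in.
a = 5.320 > h_f = 3.8 in: the block extends into the web. Split into flange-overhang and web parts.
C_f = 0.85 f'_c (b_f − b_w) h_f = 0.85 × 4.5 × (38 − 10.1) × 3.8 = 405.5 kips.
Remaining web compression depth: a_w = (T − C_f)/(0.85 f'_c b_w) = (773.25 − 405.5)/(0.85 × 4.5 × 10.1) = 9.519 in.
M_n = C_f(d − h_f/2) + (T − C_f)(d − a_w/2) = 405.5 × (29.5 − 1.9) + 367.75 × (29.5 − 4.7595) = 11191.8 + 9098.3 = 20290.1 kip·in.
M_n = 20290.1/12 = 1690.84 kip·ft.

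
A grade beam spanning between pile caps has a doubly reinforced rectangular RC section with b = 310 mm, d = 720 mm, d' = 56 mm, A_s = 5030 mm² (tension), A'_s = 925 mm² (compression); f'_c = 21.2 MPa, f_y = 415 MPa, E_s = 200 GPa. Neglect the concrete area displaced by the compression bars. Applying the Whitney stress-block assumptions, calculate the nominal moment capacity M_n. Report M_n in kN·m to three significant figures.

M_n ≈ 1220 kN·m

Assume both tension and compression steel yield.
Net tension couple steel: A_s − A'_s = 4105 mm².
a = (A_s − A'_s) f_y / (0.85 f'_c b) = 1703575/(0.85 × 21.2 × 310) = 304.96 mm.
c = a/β₁ = 304.96/0.85 = 358.78 mm; ε'_s = 0.003(c − d')/c = 0.0025 ≥ f_y/E_s = 0.0021, so compression steel does yield.
M_n = (A_s − A'_s) f_y (d − a/2) + A'_s f_y (d − d') = [1703575 × (720 − 152.48) + 383875 × (720 − 56)] × 10⁻⁶ = 966.81 + 254.89 = 1221.70 kN·m.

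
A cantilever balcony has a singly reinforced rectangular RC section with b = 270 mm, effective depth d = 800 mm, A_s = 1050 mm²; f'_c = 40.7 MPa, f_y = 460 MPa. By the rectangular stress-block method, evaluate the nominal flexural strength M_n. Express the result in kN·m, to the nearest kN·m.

M_n ≈ 374 kN·m

T = A_s f_y = 1050 × 460 = 483000 N = 483 kN.
From C = T: a = T/(0.85 f'_c b) = 483000/(0.85 × 40.7 × 270) = 51.71 mm.
M_n = T(d − a/2) = 483 kN × (800 − 25.855) mm = 373.91 kN·m.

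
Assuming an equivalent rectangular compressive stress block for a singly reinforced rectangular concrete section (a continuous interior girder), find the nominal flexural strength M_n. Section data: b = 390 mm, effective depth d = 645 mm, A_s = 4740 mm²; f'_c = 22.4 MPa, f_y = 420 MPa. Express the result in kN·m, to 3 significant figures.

M_n ≈ 1020 kN·m

T = A_s f_y = 4740 × 420 = 1990800 N = 1990.8 kN.
From C = T: a = T/(0.85 f'_c b) = 1990800/(0.85 × 22.4 × 390) = 268.10 mm.
M_n = T(d − a/2) = 1990.8 kN × (645 − 134.05) mm = 1017.20 kN·m.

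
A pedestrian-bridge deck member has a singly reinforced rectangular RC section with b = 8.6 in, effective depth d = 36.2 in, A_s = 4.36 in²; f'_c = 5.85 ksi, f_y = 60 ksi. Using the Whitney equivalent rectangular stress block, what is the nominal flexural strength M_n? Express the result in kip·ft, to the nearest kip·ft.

T = A_s f_y = 4.36 × 60 = 261.6 kips.
a = T/(0.85 f'_c b) = 261.6/(0.85 × 5.85 × 8.6) = 6.117 in.
M_n = T(d − a/2) = 261.6 × (36.2 − 3.0585) = 8669.8 kip·in = 8669.8/12 = 722.48 kip·ft.

M_n ≈ 722 kip·ft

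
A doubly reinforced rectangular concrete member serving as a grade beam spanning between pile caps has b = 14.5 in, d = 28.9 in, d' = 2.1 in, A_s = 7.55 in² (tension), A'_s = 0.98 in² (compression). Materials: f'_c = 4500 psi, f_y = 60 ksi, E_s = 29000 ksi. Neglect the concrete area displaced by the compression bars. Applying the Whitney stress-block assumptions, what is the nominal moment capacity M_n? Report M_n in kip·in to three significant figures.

Assume both steels yield.
a = (A_s − A'_s) f_y/(0.85 f'_c b) = (7.55 − 0.98) × 60/(0.85 × 4.5 × 14.5) = 7.108 in.
c = a/β₁ = 7.108/0.825 = 8.616 in; ε'_s = 0.003(c − d')/c = 0.0023 ≥ ε_y = 0.0021, so the compression steel yields.
M_n = (A_s − A'_s) f_y (d − a/2) + A'_s f_y (d − d') = 394.2 × (28.9 − 3.554) + 58.8 × (28.9 − 2.1) = 9991.4 + 1575.8 = 11567.2 kip·in.

M_n ≈ 11600 kip·in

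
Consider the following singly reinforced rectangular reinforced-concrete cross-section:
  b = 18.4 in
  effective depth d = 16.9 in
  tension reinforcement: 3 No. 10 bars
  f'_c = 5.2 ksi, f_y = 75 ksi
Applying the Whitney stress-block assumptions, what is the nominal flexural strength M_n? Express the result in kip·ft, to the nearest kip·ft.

A_s = 3 × 1.27 = 3.81 in².
T = A_s f_y = 3.81 × 75 = 285.75 kips.
a = T/(0.85 f'_c b) = 285.75/(0.85 × 5.2 × 18.4) = 3.514 in.
M_n = T(d − a/2) = 285.75 × (16.9 − 1.757) = 4327.1 kip·in = 4327.1/12 = 360.59 kip·ft.

M_n ≈ 361 kip·ft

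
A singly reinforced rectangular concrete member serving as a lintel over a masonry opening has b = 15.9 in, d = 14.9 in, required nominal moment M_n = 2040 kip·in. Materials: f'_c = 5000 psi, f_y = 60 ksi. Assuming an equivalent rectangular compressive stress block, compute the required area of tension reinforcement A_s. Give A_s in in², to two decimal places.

From M_n = 0.85 f'_c a b (d − a/2):
a = d − √(d² − 2M_n/(0.85 f'_c b)) = 14.9 − √(14.9² − 2 × 2040/(0.85 × 5 × 15.9)) = 2.187 in.
A_s = 0.85 f'_c a b / f_y = 0.85 × 5 × 2.187 × 15.9 / 60 = 2.463 in².

A_s ≈ 2.46 in²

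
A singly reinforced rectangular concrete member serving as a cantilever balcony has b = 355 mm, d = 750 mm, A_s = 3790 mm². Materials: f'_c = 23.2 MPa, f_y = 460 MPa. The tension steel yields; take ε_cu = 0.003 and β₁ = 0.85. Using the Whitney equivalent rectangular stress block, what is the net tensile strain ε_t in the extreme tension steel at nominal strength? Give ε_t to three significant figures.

a = A_s f_y/(0.85 f'_c b) = 249.04 mm.
β₁ = 0.85, so c = a/β₁ = 249.04/0.85 = 292.99 mm.
From the linear strain diagram with ε_cu = 0.003: ε_t = 0.003 (d − c)/c = 0.003 × (750 − 292.99)/292.99 = 0.00468.
ε_t is between 0.004 and 0.005 — transition zone.

ε_t ≈ 0.00468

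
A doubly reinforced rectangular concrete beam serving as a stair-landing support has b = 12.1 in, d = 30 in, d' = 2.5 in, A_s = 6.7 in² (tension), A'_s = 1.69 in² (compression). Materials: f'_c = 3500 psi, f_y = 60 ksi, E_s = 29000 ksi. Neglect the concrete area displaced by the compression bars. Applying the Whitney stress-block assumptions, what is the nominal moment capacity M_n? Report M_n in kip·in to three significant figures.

M_n ≈ 10600 kip·in

Assume both steels yield.
a = (A_s − A'_s) f_y/(0.85 f'_c b) = (6.7 − 1.69) × 60/(0.85 × 3.5 × 12.1) = 8.351 in.
c = a/β₁ = 8.351/0.85 = 9.825 in; ε'_s = 0.003(c − d')/c = 0.0022 ≥ ε_y = 0.0021, so the compression steel yields.
M_n = (A_s − A'_s) f_y (d − a/2) + A'_s f_y (d − d') = 300.6 × (30 − 4.1755) + 101.4 × (30 − 2.5) = 7762.8 + 2788.5 = 10551.3 kip·in.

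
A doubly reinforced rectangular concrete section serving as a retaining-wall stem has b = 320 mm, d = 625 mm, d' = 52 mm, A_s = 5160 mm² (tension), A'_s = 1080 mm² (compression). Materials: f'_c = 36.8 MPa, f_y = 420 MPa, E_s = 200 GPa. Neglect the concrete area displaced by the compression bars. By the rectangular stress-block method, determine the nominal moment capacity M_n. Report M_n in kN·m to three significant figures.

M_n ≈ 1180 kN·m

Assume both tension and compression steel yield.
Net tension couple steel: A_s − A'_s = 4080 mm².
a = (A_s − A'_s) f_y / (0.85 f'_c b) = 1713600/(0.85 × 36.8 × 320) = 171.20 mm.
c = a/β₁ = 171.20/0.787 = 217.53 mm; ε'_s = 0.003(c − d')/c = 0.0023 ≥ f_y/E_s = 0.0021, so compression steel does yield.
M_n = (A_s − A'_s) f_y (d − a/2) + A'_s f_y (d − d') = [1713600 × (625 − 85.6) + 453600 × (625 − 52)] × 10⁻⁶ = 924.32 + 259.91 = 1184.23 kN·m.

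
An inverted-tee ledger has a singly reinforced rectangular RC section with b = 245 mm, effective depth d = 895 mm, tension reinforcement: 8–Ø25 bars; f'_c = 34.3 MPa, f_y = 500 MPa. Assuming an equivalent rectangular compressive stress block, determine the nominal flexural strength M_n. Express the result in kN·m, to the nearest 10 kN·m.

M_n ≈ 1490 kN·m

A_s = 8 × 491 = 3928 mm².
T = A_s f_y = 3928 × 500 = 1964000 N = 1964 kN.
From C = T: a = T/(0.85 f'_c b) = 1964000/(0.85 × 34.3 × 245) = 274.96 mm.
M_n = T(d − a/2) = 1964 kN × (895 − 137.48) mm = 1487.77 kN·m.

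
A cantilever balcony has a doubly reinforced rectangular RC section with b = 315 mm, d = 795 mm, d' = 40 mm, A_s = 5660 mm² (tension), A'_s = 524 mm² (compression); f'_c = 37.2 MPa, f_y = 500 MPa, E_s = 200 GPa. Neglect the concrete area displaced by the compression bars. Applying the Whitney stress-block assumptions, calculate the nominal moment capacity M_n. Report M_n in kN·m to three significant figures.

Assume both tension and compression steel yield.
Net tension couple steel: A_s − A'_s = 5136 mm².
a = (A_s − A'_s) f_y / (0.85 f'_c b) = 2568000/(0.85 × 37.2 × 315) = 257.82 mm.
c = a/β₁ = 257.82/0.784 = 328.85 mm; ε'_s = 0.003(c − d')/c = 0.0026 ≥ f_y/E_s = 0.0025, so compression steel does yield.
M_n = (A_s − A'_s) f_y (d − a/2) + A'_s f_y (d − d') = [2568000 × (795 − 128.91) + 262000 × (795 − 40)] × 10⁻⁶ = 1710.52 + 197.81 = 1908.33 kN·m.

M_n ≈ 1910 kN·m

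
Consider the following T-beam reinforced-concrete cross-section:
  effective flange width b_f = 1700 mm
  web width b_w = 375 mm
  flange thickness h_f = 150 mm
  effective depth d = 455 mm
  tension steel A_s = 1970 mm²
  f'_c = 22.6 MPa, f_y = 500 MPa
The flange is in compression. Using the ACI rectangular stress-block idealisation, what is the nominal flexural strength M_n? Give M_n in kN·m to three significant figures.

Tension: T = A_s f_y = 1970 × 500 = 985000 N.
Try a within the flange: a = T/(0.85 f'_c b_f) = 985000/(0.85 × 22.6 × 1700) = 30.16 mm.
Since a = 30.16 ≤ h_f = 150 mm, the stress block lies entirely in the flange; analyse as a rectangular beam of width b_f.
M_n = T(d − a/2) = 985000 × (455 − 15.08) = 433.32 × 10⁶ N·mm.
M_n = 433.32 kN·m.

M_n ≈ 433 kN·m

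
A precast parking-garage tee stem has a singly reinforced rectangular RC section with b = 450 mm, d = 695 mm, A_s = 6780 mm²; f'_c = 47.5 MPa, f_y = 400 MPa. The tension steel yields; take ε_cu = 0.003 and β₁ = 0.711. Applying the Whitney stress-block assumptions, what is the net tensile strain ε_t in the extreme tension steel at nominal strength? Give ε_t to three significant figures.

a = A_s f_y/(0.85 f'_c b) = 149.27 mm.
β₁ = 0.711, so c = a/β₁ = 149.27/0.711 = 209.94 mm.
From the linear strain diagram with ε_cu = 0.003: ε_t = 0.003 (d − c)/c = 0.003 × (695 − 209.94)/209.94 = 0.00693.
Since ε_t ≥ 0.005, the section is tension-controlled.

ε_t ≈ 0.00693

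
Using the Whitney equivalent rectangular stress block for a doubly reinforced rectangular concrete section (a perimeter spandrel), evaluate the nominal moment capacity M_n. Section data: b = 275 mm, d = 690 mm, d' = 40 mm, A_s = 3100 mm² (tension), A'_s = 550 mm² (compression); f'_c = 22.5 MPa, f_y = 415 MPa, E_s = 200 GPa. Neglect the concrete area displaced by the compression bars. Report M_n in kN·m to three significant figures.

Assume both tension and compression steel yield.
Net tension couple steel: A_s − A'_s = 2550 mm².
a = (A_s − A'_s) f_y / (0.85 f'_c b) = 1058250/(0.85 × 22.5 × 275) = 201.21 mm.
c = a/β₁ = 201.21/0.85 = 236.72 mm; ε'_s = 0.003(c − d')/c = 0.0025 ≥ f_y/E_s = 0.0021, so compression steel does yield.
M_n = (A_s − A'_s) f_y (d − a/2) + A'_s f_y (d − d') = [1058250 × (690 − 100.605) + 228250 × (690 − 40)] × 10⁻⁶ = 623.73 + 148.36 = 772.09 kN·m.

M_n ≈ 772 kN·m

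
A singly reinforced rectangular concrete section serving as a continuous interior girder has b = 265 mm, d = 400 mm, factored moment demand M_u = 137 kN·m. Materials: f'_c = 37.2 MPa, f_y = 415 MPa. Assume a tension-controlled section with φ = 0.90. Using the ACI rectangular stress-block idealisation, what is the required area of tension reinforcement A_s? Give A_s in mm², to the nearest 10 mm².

A_s ≈ 980 mm²

M_n = M_u/φ = 137/0.90 = 152.222 kN·m.
With M_n = 0.85 f'_c a b (d − a/2), solve the quadratic for a:
a = d − √(d² − 2M_n/(0.85 f'_c b)) = 400 − √(400² − 2 × 152.222×10⁶/(0.85 × 37.2 × 265)) = 48.34 mm.
A_s = 0.85 f'_c a b / f_y = 0.85 × 37.2 × 48.34 × 265 / 415 = 976.0 mm².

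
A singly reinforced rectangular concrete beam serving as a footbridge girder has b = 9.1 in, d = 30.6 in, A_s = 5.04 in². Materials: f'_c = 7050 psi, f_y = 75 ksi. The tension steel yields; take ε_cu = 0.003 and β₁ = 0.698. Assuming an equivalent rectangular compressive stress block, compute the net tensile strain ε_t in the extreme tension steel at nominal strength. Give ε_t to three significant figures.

a = A_s f_y/(0.85 f'_c b) = 6.932 in.
β₁ = 0.698, so c = a/β₁ = 6.932/0.698 = 9.931 in.
From the linear strain diagram with ε_cu = 0.003: ε_t = 0.003 (d − c)/c = 0.003 × (30.6 − 9.931)/9.931 = 0.00624.
Since ε_t ≥ 0.005, the section is tension-controlled.

ε_t ≈ 0.00624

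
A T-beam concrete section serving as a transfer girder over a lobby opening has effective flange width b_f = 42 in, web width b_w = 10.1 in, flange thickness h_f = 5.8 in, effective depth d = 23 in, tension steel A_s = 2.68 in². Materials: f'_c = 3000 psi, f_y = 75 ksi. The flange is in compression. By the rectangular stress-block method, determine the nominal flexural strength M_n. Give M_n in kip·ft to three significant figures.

M_n ≈ 370 kip·ft

Tension: T = A_s f_y = 2.68 × 75 = 201 kips.
Try a within the flange: a = T/(0.85 f'_c b_f) = 201/(0.85 × 3 × 42) = 1.877 in.
Since a = 1.877 ≤ h_f = 5.8 in, the stress block lies entirely in the flange; analyse as a rectangular beam of width b_f.
M_n = T(d − a/2) = 201 × (23 − 0.9385) = 4434.4 kip·in.
M_n = 4434.4/12 = 369.53 kip·ft.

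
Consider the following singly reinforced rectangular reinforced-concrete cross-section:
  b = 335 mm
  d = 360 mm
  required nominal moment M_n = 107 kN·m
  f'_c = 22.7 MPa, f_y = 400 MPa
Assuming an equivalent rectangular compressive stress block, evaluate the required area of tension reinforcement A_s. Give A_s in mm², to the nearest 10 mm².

With M_n = 0.85 f'_c a b (d − a/2), solve the quadratic for a:
a = d − √(d² − 2M_n/(0.85 f'_c b)) = 360 − √(360² − 2 × 107×10⁶/(0.85 × 22.7 × 335)) = 49.37 mm.
A_s = 0.85 f'_c a b / f_y = 0.85 × 22.7 × 49.37 × 335 / 400 = 797.8 mm².

A_s ≈ 800 mm²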